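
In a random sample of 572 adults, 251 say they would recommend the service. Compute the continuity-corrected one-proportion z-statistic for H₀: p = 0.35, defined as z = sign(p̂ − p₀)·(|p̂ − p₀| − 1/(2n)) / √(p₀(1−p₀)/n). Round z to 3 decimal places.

With x = 251 successes in n = 572, p̂ = 0.43881. p̂ − p₀ = 0.088811.
Continuity correction 1/(2n) = 1/1144 = 0.000874.
Corrected numerator: |0.088811| − 0.000874 = 0.087937.
Null standard error: √(0.35·0.65/572) = √0.000397727 = 0.019943.
z = +0.087937/0.019943 = 4.409.

z = 4.409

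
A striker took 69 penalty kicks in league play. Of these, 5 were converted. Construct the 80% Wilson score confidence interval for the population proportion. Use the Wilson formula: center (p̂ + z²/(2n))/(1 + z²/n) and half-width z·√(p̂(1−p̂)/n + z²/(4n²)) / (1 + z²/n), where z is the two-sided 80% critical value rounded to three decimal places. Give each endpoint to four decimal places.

(0.0416, 0.1232)

Here p̂ = 5/69 = 0.07246 and z = 1.282 (z² = 1.643524).
Denominator 1 + z²/n = 1 + 1.643524/69 = 1.023819.
Center = (0.07246 + 0.011910)/1.023819 = 0.08241.
Radicand: p̂(1−p̂)/n + z²/(4n²) = 0.000974098 + 0.000086301 = 0.001060399.
Half-width = z·√(radicand)/denom = 1.282·0.032564/1.023819 = 0.04078.
Interval: 0.08241 ± 0.04078 → (0.0416, 0.1232).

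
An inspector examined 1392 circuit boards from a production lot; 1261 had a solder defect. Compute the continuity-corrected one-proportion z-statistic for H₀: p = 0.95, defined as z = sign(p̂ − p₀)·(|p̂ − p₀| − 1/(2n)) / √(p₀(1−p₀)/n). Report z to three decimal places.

z = -7.489

The sample proportion is 1261/1392 = 0.90589. p̂ − p₀ = -0.044109.
1/(2n) = 0.000359.
Corrected numerator: |-0.044109| − 0.000359 = 0.043750.
Under H₀, SE = √(p₀(1−p₀)/n) = √(0.95·0.05/1392) = √0.000034124 = 0.005842.
z = (−)0.043750/0.005842 = -7.489.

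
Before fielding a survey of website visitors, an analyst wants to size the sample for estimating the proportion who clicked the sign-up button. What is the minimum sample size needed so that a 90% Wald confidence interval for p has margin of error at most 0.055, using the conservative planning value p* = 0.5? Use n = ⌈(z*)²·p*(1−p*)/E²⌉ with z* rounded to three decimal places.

n = 224

The 90% critical value is z* = 1.645.
p*(1−p*) = 0.50·0.50 = 0.2500.
Required n before rounding: 2.706025 × 0.2500 / 0.055² = 223.638.
⌈223.638⌉ = 224.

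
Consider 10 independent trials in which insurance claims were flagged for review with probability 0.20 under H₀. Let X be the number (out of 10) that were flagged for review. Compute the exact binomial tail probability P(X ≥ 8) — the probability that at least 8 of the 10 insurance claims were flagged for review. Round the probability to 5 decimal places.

P = 0.00008

X is binomial with n = 10 and p = 0.20.
P(X ≥ 8) = C(10,8)·0.20^8·0.80^2 + C(10,9)·0.20^9·0.80^1 + C(10,10)·0.20^10·0.80^0.
= 0.000074 + 0.000004 + 0.000000 = 0.00008.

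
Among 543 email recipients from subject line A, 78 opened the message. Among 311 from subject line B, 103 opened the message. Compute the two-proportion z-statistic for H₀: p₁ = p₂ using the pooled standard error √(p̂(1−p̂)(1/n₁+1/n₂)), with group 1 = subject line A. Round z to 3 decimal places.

Sample proportions: p̂₁ = 78/543 = 0.14365 and p̂₂ = 103/311 = 0.33119.
Pooling: p̂ = 181/854 = 0.21194.
SE = √[p̂(1−p̂)(1/n₁+1/n₂)] = √[0.21194·0.78806·(1/543+1/311)] ≈ 0.029063.
z = (p̂₁ − p̂₂)/SE = (0.14365 − 0.33119)/0.029063 = -0.18754/0.029063 = -6.453.

z = -6.453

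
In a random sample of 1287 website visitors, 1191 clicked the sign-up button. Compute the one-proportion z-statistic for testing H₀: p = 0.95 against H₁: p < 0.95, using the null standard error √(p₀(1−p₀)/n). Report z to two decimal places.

z = -4.05

p̂ = 1191/1287 = 0.92541.
Null standard error: √(0.95·0.05/1287) = √0.000036908 = 0.006075.
Test statistic: z = -0.02459/0.006075 = -4.05.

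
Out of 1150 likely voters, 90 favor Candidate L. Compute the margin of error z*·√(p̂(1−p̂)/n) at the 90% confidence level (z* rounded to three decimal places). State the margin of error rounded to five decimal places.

ME = 0.01303

The sample proportion is 90/1150 = 0.07826.
SE(p̂) = √(0.07826·0.92174/1150) = 0.007920.
For 90% confidence, z* = 1.645.
Margin of error = z*·SE = 1.645 × 0.007920 = 0.01303.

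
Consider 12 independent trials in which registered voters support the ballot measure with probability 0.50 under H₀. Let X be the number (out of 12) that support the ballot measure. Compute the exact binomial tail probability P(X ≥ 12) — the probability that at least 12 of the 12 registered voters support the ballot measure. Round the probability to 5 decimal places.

X ~ Binomial(n=12, p=0.50).
P(X ≥ 12) = C(12,12)·0.50^12·0.50^0.
= 0.000244 = 0.00024.

P = 0.00024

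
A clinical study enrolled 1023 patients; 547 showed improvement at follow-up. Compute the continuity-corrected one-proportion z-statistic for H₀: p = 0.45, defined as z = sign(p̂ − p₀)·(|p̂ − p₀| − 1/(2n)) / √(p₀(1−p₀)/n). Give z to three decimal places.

The sample proportion is 547/1023 = 0.53470. p̂ − p₀ = 0.084702.
1/(2n) = 0.000489.
Corrected numerator: |0.084702| − 0.000489 = 0.084213.
Null standard error: √(0.45·0.55/1023) = √0.000241935 = 0.015554.
z = +0.084213/0.015554 = 5.414.

z = 5.414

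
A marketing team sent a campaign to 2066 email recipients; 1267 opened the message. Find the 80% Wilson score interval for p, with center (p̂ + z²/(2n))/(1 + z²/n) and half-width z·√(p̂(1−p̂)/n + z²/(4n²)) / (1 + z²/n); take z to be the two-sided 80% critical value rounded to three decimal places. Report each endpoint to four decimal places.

(0.5994, 0.6269)

Here p̂ = 1267/2066 = 0.61326 and z = 1.282 (z² = 1.643524).
1 + z²/n = 1.000796.
Adjusted center: (0.61326 + z²/(2n))/1.000796 = 0.61317.
Radicand: p̂(1−p̂)/n + z²/(4n²) = 0.000114798 + 0.000000096 = 0.000114894.
Half-width = 1.282·√0.000114894/1.000796 = 0.01373.
CI: 0.61317 ± 0.01373 = (0.5994, 0.6269).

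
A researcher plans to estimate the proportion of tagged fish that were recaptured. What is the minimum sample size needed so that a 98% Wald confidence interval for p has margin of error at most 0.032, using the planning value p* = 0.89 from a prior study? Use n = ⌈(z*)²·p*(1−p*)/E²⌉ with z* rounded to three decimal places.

z* = 2.326 at the 98% level.
p*(1−p*) = 0.89·0.11 = 0.0979.
(z*)²·p*(1−p*)/E² = 5.410276·0.0979/0.001024 = 517.252.
⌈517.252⌉ = 518.

n = 518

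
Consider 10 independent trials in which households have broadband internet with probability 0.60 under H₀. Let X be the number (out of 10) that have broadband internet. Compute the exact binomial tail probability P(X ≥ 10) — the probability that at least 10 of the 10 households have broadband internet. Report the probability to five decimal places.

X ~ Binomial(n=10, p=0.60).
P(X ≥ 10) = C(10,10)·0.60^10·0.40^0.
= 0.006047 = 0.00605.

P = 0.00605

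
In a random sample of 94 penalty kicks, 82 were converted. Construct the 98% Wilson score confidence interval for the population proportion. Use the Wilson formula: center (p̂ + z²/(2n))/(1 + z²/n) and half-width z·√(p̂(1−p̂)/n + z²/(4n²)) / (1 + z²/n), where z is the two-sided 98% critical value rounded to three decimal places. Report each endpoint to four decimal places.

p̂ = 82/94 = 0.87234; z = 2.326, so z² = 5.410276.
1 + z²/n = 1.057556.
Center = (0.87234 + 0.028778)/1.057556 = 0.85208.
Radicand: p̂(1−p̂)/n + z²/(4n²) = 0.001184709 + 0.000153075 = 0.001337784.
Half-width = 2.326·√0.001337784/1.057556 = 0.08045.
CI: 0.85208 ± 0.08045 = (0.7716, 0.9325).

(0.7716, 0.9325)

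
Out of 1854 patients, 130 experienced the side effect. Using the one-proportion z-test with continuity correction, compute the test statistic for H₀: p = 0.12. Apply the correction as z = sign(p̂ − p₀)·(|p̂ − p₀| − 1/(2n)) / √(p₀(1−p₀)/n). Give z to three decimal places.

p̂ = 130/1854 = 0.07012. p̂ − p₀ = -0.049881.
Continuity correction 1/(2n) = 1/3708 = 0.000270.
Corrected numerator: |-0.049881| − 0.000270 = 0.049611.
Under H₀, SE = √(p₀(1−p₀)/n) = √(0.12·0.88/1854) = √0.000056958 = 0.007547.
z = −0.049611/0.007547 = -6.574.

z = -6.574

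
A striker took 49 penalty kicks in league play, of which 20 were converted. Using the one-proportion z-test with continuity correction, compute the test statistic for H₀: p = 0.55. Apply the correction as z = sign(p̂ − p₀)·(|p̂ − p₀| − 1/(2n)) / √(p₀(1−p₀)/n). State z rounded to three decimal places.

z = -1.852

Sample proportion p̂ = 20/49 = 0.40816. p̂ − p₀ = -0.141837.
Continuity correction 1/(2n) = 1/98 = 0.010204.
Corrected numerator: |-0.141837| − 0.010204 = 0.131633.
Under H₀, SE = √(p₀(1−p₀)/n) = √(0.55·0.45/49) = √0.005051020 = 0.071071.
z = (−)0.131633/0.071071 = -1.852.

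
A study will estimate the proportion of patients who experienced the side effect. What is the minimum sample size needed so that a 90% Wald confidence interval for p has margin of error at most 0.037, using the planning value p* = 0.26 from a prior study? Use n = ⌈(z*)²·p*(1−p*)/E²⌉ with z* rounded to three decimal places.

n = 381

The 90% critical value is z* = 1.645.
p*(1−p*) = 0.26·0.74 = 0.1924.
(z*)²·p*(1−p*)/E² = 2.706025·0.1924/0.001369 = 380.306.
⌈380.306⌉ = 381.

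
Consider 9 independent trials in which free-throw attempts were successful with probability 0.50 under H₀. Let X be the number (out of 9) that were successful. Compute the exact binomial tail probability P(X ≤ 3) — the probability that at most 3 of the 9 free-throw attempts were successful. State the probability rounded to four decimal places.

P = 0.2539

X ~ Binomial(n=9, p=0.50).
P(X ≤ 3) = C(9,0)·0.50^0·0.50^9 + C(9,1)·0.50^1·0.50^8 + C(9,2)·0.50^2·0.50^7 + C(9,3)·0.50^3·0.50^6.
= 0.001953 + 0.017578 + 0.070312 + 0.164062 = 0.2539.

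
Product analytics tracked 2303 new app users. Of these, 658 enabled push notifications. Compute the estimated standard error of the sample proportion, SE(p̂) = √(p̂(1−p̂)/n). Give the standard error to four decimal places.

SE = 0.0094

p̂ = 658/2303 = 0.28571.
p̂(1−p̂) = 0.28571·0.71429 = 0.204080.
SE = √(0.204080/2303) = √0.000088615 = 0.0094.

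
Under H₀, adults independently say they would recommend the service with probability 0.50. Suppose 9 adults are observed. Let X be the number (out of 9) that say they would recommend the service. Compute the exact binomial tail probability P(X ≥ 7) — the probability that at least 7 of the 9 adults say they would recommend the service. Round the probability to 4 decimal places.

P = 0.0898

X is binomial with n = 9 and p = 0.50.
P(X ≥ 7) = C(9,7)·0.50^7·0.50^2 + C(9,8)·0.50^8·0.50^1 + C(9,9)·0.50^9·0.50^0.
= 0.070312 + 0.017578 + 0.001953 = 0.0898.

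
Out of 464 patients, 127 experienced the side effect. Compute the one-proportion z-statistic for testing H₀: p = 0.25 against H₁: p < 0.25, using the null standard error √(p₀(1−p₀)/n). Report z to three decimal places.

With x = 127 successes in n = 464, p̂ = 0.27371.
Null standard error: √(0.25·0.75/464) = √0.000404095 = 0.020102.
z = (0.27371 − 0.25)/0.020102 = 0.02371/0.020102 = 1.179.

z = 1.179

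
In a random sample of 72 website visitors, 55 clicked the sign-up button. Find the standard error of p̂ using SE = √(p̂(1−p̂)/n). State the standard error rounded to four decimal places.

p̂ = 55/72 = 0.76389.
p̂(1−p̂) = 0.180362.
SE = √(0.180362/72) = √0.002505028 = 0.0501.

SE = 0.0501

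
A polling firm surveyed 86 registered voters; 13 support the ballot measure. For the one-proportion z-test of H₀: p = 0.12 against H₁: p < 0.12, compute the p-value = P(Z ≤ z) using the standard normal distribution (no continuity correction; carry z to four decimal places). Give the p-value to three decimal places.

p̂ = 13/86 = 0.15116.
Null standard error: √(0.12·0.88/86) = √0.001227907 = 0.035042.
z = (p̂ − p₀)/SE = (13/86 − 0.12)/0.035042 ≈ 0.8893.
p-value = P(Z ≤ z) with z = 0.8893 → 0.813.

p-value = 0.813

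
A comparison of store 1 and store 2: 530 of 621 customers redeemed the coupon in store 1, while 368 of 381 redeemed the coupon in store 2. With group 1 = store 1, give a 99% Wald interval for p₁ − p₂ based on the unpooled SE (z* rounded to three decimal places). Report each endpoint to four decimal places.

(-0.1561, -0.0687)

p̂₁ = 0.85346, p̂₂ = 0.96588, so the observed difference is -0.11242.
Unpooled SE = √(p̂₁(1−p̂₁)/n₁ + p̂₂(1−p̂₂)/n₂) = √(0.000201392 + 0.000086500) = 0.016967.
For 99% confidence, z* = 2.576. Margin of error = 0.04371.
Interval: -0.11242 ± 0.04371 → (-0.1561, -0.0687).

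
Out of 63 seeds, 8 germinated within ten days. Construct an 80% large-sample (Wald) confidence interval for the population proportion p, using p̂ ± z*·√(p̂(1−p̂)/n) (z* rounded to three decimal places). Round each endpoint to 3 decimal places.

Sample proportion p̂ = 8/63 = 0.12698.
Standard error of p̂: √(0.110859/63) = √0.001759669 = 0.041948.
z* = 1.282 at the 80% level.
Margin of error: 1.282 × 0.041948 = 0.05378.
So the interval runs from 0.073 to 0.181.

(0.073, 0.181)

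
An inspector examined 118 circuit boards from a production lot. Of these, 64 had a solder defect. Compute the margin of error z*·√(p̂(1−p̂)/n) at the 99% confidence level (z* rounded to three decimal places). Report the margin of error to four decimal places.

Sample proportion p̂ = 64/118 = 0.54237.
Standard error of p̂: √(0.248205/118) = √0.002103428 = 0.045863.
The 99% critical value is z* = 2.576.
ME = 2.576·0.045863 = 0.1181.

ME = 0.1181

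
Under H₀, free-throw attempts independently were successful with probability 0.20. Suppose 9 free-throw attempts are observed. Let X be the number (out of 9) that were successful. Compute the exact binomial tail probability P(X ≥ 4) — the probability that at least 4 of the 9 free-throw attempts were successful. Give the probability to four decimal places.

X is binomial with n = 9 and p = 0.20.
P(X ≥ 4) = Σ_{j=4}^{9} C(9,j)·0.20^j·0.80^{9−j}.
= 0.066060 + 0.016515 + 0.002753 + 0.000295 + 0.000018 + 0.000001 = 0.0856.

P = 0.0856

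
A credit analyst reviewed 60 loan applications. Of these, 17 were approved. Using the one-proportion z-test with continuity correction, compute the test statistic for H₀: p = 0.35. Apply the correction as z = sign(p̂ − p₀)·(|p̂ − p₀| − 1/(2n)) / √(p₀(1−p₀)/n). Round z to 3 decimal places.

z = -0.947

The sample proportion is 17/60 = 0.28333. p̂ − p₀ = -0.066667.
1/(2n) = 0.008333.
Corrected numerator: |-0.066667| − 0.008333 = 0.058334.
SE₀ = √(0.35·0.65/60) = 0.061577.
z = (−)0.058334/0.061577 = -0.947.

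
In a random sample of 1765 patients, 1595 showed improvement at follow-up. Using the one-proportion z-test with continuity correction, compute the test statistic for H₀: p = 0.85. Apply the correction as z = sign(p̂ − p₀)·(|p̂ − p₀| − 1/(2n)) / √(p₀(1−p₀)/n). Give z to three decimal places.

z = 6.283

Sample proportion p̂ = 1595/1765 = 0.90368. p̂ − p₀ = 0.053683.
Continuity correction 1/(2n) = 1/3530 = 0.000283.
Corrected numerator: |0.053683| − 0.000283 = 0.053400.
Under H₀, SE = √(p₀(1−p₀)/n) = √(0.85·0.15/1765) = √0.000072238 = 0.008499.
z = (+)0.053400/0.008499 = 6.283.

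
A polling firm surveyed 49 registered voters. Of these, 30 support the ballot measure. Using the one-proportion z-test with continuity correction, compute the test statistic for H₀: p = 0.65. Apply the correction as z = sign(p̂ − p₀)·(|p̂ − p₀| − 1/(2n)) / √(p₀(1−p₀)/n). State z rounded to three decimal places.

z = -0.404

Sample proportion p̂ = 30/49 = 0.61224. p̂ − p₀ = -0.037755.
Continuity correction 1/(2n) = 1/98 = 0.010204.
Corrected numerator: |-0.037755| − 0.010204 = 0.027551.
Under H₀, SE = √(p₀(1−p₀)/n) = √(0.65·0.35/49) = √0.004642857 = 0.068139.
z = −0.027551/0.068139 = -0.404.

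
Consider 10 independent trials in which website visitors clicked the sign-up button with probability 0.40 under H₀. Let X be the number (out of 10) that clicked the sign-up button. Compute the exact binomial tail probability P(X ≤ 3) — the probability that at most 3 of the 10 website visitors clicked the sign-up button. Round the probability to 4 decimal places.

P = 0.3823

X is binomial with n = 10 and p = 0.40.
P(X ≤ 3) = C(10,0)·0.40^0·0.60^10 + C(10,1)·0.40^1·0.60^9 + C(10,2)·0.40^2·0.60^8 + C(10,3)·0.40^3·0.60^7.
= 0.006047 + 0.040311 + 0.120932 + 0.214991 = 0.3823.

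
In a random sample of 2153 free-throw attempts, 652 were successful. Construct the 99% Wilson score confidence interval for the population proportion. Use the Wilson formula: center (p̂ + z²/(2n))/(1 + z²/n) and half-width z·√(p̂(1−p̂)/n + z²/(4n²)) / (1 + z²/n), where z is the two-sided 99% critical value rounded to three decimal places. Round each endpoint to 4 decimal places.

Here p̂ = 652/2153 = 0.30283 and z = 2.576 (z² = 6.635776).
Denominator 1 + z²/n = 1 + 6.635776/2153 = 1.003082.
Adjusted center: (0.30283 + z²/(2n))/1.003082 = 0.30344.
Radicand: p̂(1−p̂)/n + z²/(4n²) = 0.000098061 + 0.000000358 = 0.000098419.
Half-width = 2.576·√0.000098419/1.003082 = 0.02548.
Interval: 0.30344 ± 0.02548 → (0.2780, 0.3289).

(0.2780, 0.3289)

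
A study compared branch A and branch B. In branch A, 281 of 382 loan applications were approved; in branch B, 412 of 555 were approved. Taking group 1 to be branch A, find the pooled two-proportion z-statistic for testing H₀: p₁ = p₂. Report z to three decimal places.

z = -0.231

Sample proportions: p̂₁ = 281/382 = 0.73560 and p̂₂ = 412/555 = 0.74234.
Pooling: p̂ = 693/937 = 0.73959.
Pooled SE = √[0.1925945·0.00441960] ≈ 0.029175.
z = (p̂₁ − p̂₂)/SE = (0.73560 − 0.74234)/0.029175 = -0.00674/0.029175 = -0.231.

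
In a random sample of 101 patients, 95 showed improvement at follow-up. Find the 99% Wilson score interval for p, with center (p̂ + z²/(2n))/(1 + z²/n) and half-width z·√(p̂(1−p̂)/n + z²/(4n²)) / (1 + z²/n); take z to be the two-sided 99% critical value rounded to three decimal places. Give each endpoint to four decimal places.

Here p̂ = 95/101 = 0.94059 and z = 2.576 (z² = 6.635776).
1 + z²/n = 1.065701.
Adjusted center: (0.94059 + z²/(2n))/1.065701 = 0.91343.
Radicand: p̂(1−p̂)/n + z²/(4n²) = 0.000553236 + 0.000162626 = 0.000715862.
Half-width = 2.576·√0.000715862/1.065701 = 0.06467.
CI: 0.91343 ± 0.06467 = (0.8488, 0.9781).

(0.8488, 0.9781)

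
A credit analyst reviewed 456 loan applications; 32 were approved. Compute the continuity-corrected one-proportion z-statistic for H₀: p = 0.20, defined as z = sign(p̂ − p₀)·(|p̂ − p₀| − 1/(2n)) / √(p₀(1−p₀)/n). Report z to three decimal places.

z = -6.872

The sample proportion is 32/456 = 0.07018. p̂ − p₀ = -0.129825.
Continuity correction 1/(2n) = 1/912 = 0.001096.
Corrected numerator: |-0.129825| − 0.001096 = 0.128729.
Under H₀, SE = √(p₀(1−p₀)/n) = √(0.20·0.80/456) = √0.000350877 = 0.018732.
z = (−)0.128729/0.018732 = -6.872.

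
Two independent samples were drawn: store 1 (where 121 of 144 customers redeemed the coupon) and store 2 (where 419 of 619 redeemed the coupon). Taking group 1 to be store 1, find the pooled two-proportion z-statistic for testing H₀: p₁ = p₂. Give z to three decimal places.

z = 3.883

Sample proportions: p̂₁ = 121/144 = 0.84028 and p̂₂ = 419/619 = 0.67690.
Pooled p̂ = (121+419)/(144+619) = 540/763 = 0.70773.
Pooled SE = √[0.2068472·0.00855995] ≈ 0.042079.
z = 0.16338/0.042079 = 3.883.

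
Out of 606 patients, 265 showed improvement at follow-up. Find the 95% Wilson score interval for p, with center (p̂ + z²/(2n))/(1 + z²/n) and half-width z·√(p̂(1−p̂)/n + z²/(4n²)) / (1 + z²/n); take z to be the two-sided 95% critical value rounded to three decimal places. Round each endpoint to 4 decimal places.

p̂ = 265/606 = 0.43729; z = 1.960, so z² = 3.841600.
1 + z²/n = 1.006339.
Adjusted center: (0.43729 + z²/(2n))/1.006339 = 0.43769.
Radicand: p̂(1−p̂)/n + z²/(4n²) = 0.000406053 + 0.000002615 = 0.000408668.
Half-width = 1.960·√0.000408668/1.006339 = 0.03937.
Interval: 0.43769 ± 0.03937 → (0.3983, 0.4771).

(0.3983, 0.4771)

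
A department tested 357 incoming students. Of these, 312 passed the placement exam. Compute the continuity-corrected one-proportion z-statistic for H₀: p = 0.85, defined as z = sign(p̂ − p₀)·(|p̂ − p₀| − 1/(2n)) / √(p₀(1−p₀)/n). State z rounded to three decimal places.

With x = 312 successes in n = 357, p̂ = 0.87395. p̂ − p₀ = 0.023950.
1/(2n) = 0.001401.
Corrected numerator: |0.023950| − 0.001401 = 0.022549.
Under H₀, SE = √(p₀(1−p₀)/n) = √(0.85·0.15/357) = √0.000357143 = 0.018898.
z = +0.022549/0.018898 = 1.193.

z = 1.193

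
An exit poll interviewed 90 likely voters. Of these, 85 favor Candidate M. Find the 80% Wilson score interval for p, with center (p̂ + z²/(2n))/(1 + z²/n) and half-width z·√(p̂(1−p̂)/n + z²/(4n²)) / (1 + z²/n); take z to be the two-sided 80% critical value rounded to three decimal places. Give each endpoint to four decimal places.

(0.9048, 0.9682)

Here p̂ = 85/90 = 0.94444 and z = 1.282 (z² = 1.643524).
Denominator 1 + z²/n = 1 + 1.643524/90 = 1.018261.
Adjusted center: (0.94444 + z²/(2n))/1.018261 = 0.93647.
Radicand: p̂(1−p̂)/n + z²/(4n²) = 0.000582990 + 0.000050726 = 0.000633716.
Half-width = 1.282·√0.000633716/1.018261 = 0.03169.
Interval: 0.93647 ± 0.03169 → (0.9048, 0.9682).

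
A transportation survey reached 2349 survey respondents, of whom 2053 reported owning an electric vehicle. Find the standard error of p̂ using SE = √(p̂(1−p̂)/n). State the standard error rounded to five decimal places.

SE = 0.00685

With x = 2053 successes in n = 2349, p̂ = 0.87399.
p̂(1−p̂) = 0.110131.
SE = √(0.110131/2349) = √0.000046884 = 0.00685.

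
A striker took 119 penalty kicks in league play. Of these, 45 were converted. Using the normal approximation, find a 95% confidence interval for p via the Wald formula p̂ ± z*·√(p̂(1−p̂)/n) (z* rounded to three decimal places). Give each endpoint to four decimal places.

With x = 45 successes in n = 119, p̂ = 0.37815.
SE(p̂) = √(0.37815·0.62185/119) = 0.044453.
For 95% confidence, z* = 1.960.
Margin = 1.960·0.044453 = 0.08713.
CI: 0.37815 ± 0.08713 = (0.2910, 0.4653).

(0.2910, 0.4653)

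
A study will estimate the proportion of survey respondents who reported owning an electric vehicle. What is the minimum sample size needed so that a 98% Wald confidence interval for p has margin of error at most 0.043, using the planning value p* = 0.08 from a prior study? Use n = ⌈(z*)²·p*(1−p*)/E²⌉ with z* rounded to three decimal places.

The 98% critical value is z* = 2.326.
p*(1−p*) = 0.0736.
(z*)²·p*(1−p*)/E² = 5.410276·0.0736/0.001849 = 215.358.
⌈215.358⌉ = 216.

n = 216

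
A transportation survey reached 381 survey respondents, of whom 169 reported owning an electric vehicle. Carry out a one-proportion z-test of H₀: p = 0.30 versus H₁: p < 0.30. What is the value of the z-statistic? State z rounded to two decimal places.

z = 6.12

p̂ = 169/381 = 0.44357.
Under H₀, SE = √(p₀(1−p₀)/n) = √(0.30·0.70/381) = √0.000551181 = 0.023477.
z = (0.44357 − 0.30)/0.023477 = 0.14357/0.023477 = 6.12.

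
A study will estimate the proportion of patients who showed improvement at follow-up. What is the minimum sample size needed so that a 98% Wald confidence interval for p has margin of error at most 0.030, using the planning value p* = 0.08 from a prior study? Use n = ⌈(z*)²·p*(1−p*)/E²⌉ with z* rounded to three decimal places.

n = 443

The 98% critical value is z* = 2.326.
p*(1−p*) = 0.0736.
(z*)²·p*(1−p*)/E² = 5.410276·0.0736/0.000900 = 442.440.
Rounding up, n = 443.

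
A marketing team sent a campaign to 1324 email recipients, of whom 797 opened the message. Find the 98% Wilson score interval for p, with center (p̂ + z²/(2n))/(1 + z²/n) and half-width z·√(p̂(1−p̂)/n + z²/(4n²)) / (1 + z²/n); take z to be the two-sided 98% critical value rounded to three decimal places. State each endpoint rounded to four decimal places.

p̂ = 797/1324 = 0.60196; z = 2.326, so z² = 5.410276.
Denominator 1 + z²/n = 1 + 5.410276/1324 = 1.004086.
Adjusted center: (0.60196 + z²/(2n))/1.004086 = 0.60155.
Radicand: p̂(1−p̂)/n + z²/(4n²) = 0.000180969 + 0.000000772 = 0.000181741.
Half-width = z·√(radicand)/denom = 2.326·0.013481/1.004086 = 0.03123.
Interval: 0.60155 ± 0.03123 → (0.5703, 0.6328).

(0.5703, 0.6328)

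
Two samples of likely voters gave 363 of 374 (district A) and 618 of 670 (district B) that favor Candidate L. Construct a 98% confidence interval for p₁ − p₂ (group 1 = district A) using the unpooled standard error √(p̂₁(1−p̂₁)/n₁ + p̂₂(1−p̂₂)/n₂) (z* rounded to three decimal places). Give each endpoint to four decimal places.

p̂₁ = 0.97059, p̂₂ = 0.92239, so the observed difference is 0.04820.
SE = √(0.000076328 + 0.000106848) = √0.000183176 = 0.013534.
z* = 2.326 at the 98% level. Margin = 2.326·0.013534 = 0.03148.
So the interval runs from 0.0167 to 0.0797.

(0.0167, 0.0797)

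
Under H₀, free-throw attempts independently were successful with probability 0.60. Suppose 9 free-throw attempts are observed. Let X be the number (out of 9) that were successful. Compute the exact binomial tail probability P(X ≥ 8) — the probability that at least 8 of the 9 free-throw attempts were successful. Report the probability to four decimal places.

X is binomial with n = 9 and p = 0.60.
P(X ≥ 8) = C(9,8)·0.60^8·0.40^1 + C(9,9)·0.60^9·0.40^0.
= 0.060466 + 0.010078 = 0.0705.

P = 0.0705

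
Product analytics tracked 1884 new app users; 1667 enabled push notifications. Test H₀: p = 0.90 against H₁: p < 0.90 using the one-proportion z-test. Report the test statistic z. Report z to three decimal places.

z = -2.196

Sample proportion p̂ = 1667/1884 = 0.88482.
SE₀ = √(0.90·0.10/1884) = 0.006912.
z = (p̂ − p₀)/SE = (0.88482 − 0.90)/0.006912 = -2.196.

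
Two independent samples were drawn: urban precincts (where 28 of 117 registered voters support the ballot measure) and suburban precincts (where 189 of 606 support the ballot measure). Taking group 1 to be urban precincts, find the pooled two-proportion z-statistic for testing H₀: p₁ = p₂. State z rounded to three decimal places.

z = -1.568

Sample proportions: p̂₁ = 28/117 = 0.23932 and p̂₂ = 189/606 = 0.31188.
Pooled p̂ = (28+189)/(117+606) = 217/723 = 0.30014.
SE = √[p̂(1−p̂)(1/n₁+1/n₂)] = √[0.30014·0.69986·(1/117+1/606)] ≈ 0.046281.
z = -0.07256/0.046281 = -1.568.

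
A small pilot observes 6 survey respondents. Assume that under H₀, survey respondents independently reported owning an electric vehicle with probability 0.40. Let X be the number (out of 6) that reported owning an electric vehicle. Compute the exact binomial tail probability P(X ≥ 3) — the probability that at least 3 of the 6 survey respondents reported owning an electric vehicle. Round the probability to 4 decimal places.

P = 0.4557

X ~ Binomial(n=6, p=0.40).
P(X ≥ 3) = C(6,3)·0.40^3·0.60^3 + C(6,4)·0.40^4·0.60^2 + C(6,5)·0.40^5·0.60^1 + C(6,6)·0.40^6·0.60^0.
= 0.276480 + 0.138240 + 0.036864 + 0.004096 = 0.4557.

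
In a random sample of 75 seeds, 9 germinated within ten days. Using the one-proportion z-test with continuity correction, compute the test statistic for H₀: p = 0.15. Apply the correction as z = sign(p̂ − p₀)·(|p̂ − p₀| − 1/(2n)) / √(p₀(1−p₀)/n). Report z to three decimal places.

z = -0.566

Sample proportion p̂ = 9/75 = 0.12000. p̂ − p₀ = -0.030000.
Continuity correction 1/(2n) = 1/150 = 0.006667.
Corrected numerator: |-0.030000| − 0.006667 = 0.023333.
Under H₀, SE = √(p₀(1−p₀)/n) = √(0.15·0.85/75) = √0.001700000 = 0.041231.
z = −0.023333/0.041231 = -0.566.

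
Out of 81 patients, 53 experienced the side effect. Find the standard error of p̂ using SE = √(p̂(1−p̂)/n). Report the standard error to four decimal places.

Sample proportion p̂ = 53/81 = 0.65432.
p̂(1−p̂) = 0.226185.
SE = √(0.226185/81) = 0.0528.

SE = 0.0528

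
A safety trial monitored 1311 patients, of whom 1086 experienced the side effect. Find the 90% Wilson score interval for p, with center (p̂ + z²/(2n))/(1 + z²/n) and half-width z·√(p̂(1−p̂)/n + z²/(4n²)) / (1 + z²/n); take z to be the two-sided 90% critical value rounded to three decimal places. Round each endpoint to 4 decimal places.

(0.8106, 0.8448)

p̂ = 1086/1311 = 0.82838; z = 1.645, so z² = 2.706025.
1 + z²/n = 1.002064.
Center = (0.82838 + 0.001032)/1.002064 = 0.82770.
Radicand: p̂(1−p̂)/n + z²/(4n²) = 0.000108444 + 0.000000394 = 0.000108838.
Half-width = z·√(radicand)/denom = 1.645·0.010433/1.002064 = 0.01713.
Interval: 0.82770 ± 0.01713 → (0.8106, 0.8448).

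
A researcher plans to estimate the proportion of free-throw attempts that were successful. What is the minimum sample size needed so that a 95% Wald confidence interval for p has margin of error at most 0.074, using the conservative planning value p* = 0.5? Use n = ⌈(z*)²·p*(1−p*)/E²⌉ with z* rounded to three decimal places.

n = 176

z* = 1.960 at the 95% level.
p*(1−p*) = 0.2500.
(z*)²·p*(1−p*)/E² = 3.841600·0.2500/0.005476 = 175.383.
⌈175.383⌉ = 176.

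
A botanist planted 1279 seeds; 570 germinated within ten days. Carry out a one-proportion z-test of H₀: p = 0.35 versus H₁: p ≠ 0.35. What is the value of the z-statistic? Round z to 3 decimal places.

p̂ = 570/1279 = 0.44566.
Null standard error: √(0.35·0.65/1279) = √0.000177873 = 0.013337.
z = (p̂ − p₀)/SE = (0.44566 − 0.35)/0.013337 = 7.173.

z = 7.173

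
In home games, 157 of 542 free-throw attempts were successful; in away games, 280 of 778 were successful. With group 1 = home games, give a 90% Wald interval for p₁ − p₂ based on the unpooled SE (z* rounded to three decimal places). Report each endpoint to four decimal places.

(-0.1130, -0.0275)

p̂₁ = 157/542 = 0.28967, p̂₂ = 280/778 = 0.35990; p̂₁ − p̂₂ = -0.07023.
Unpooled SE = √(p̂₁(1−p̂₁)/n₁ + p̂₂(1−p̂₂)/n₂) = √(0.000379632 + 0.000296107) = 0.025995.
For 90% confidence, z* = 1.645. Margin of error = 0.04276.
So the interval runs from -0.1130 to -0.0275.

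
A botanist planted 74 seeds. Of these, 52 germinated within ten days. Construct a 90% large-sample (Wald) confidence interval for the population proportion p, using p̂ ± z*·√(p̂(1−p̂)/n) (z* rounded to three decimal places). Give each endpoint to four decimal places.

(0.6153, 0.7901)

The sample proportion is 52/74 = 0.70270.
SE = √(p̂(1−p̂)/n) = √(0.208912/74) = 0.053133.
For 90% confidence, z* = 1.645.
Margin = 1.645·0.053133 = 0.08740.
CI: 0.70270 ± 0.08740 = (0.6153, 0.7901).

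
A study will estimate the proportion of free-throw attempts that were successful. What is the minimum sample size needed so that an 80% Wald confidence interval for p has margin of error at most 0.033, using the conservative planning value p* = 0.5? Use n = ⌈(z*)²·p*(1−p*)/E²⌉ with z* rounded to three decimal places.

For 80% confidence, z* = 1.282.
p*(1−p*) = 0.50·0.50 = 0.2500.
Required n before rounding: 1.643524 × 0.2500 / 0.033² = 377.301.
Rounding up, n = 378.

n = 378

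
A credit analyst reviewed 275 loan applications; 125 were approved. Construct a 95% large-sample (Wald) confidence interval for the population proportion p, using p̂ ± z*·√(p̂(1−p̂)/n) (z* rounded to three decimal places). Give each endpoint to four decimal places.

The sample proportion is 125/275 = 0.45455.
Standard error of p̂: √(0.247934/275) = √0.000901578 = 0.030026.
For 95% confidence, z* = 1.960.
Margin of error: 1.960 × 0.030026 = 0.05885.
So the interval runs from 0.3957 to 0.5134.

(0.3957, 0.5134)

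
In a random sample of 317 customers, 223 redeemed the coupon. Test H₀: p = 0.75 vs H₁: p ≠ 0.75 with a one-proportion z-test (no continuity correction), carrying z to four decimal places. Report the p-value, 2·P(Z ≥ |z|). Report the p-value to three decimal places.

The sample proportion is 223/317 = 0.70347.
SE₀ = √(0.75·0.25/317) = 0.024320.
Test statistic (full precision, shown to 4 dp): z = (223/317 − 0.75)/SE₀ ≈ -1.9132.
p-value = 2·P(Z ≥ |z|) with z = -1.9132 → 0.056.

p-value = 0.056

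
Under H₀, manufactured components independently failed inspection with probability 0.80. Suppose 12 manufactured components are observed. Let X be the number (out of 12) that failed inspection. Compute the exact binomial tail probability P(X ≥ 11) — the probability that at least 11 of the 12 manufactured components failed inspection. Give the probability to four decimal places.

X ~ Binomial(n=12, p=0.80).
P(X ≥ 11) = C(12,11)·0.80^11·0.20^1 + C(12,12)·0.80^12·0.20^0.
= 0.206158 + 0.068719 = 0.2749.

P = 0.2749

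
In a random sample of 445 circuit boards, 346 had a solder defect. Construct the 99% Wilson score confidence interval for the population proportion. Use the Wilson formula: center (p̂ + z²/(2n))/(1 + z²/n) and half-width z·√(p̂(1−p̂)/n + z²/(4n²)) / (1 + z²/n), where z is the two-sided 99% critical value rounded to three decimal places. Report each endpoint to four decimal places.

Here p̂ = 346/445 = 0.77753 and z = 2.576 (z² = 6.635776).
1 + z²/n = 1.014912.
Center = (0.77753 + 0.007456)/1.014912 = 0.77345.
Radicand: p̂(1−p̂)/n + z²/(4n²) = 0.000388715 + 0.000008377 = 0.000397092.
Half-width = z·√(radicand)/denom = 2.576·0.019927/1.014912 = 0.05058.
So the interval runs from 0.7229 to 0.8240.

(0.7229, 0.8240)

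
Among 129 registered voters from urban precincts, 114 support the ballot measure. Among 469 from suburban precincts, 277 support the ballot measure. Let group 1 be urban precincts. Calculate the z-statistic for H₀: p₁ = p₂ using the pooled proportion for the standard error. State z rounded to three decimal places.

z = 6.197

Sample proportions: p̂₁ = 114/129 = 0.88372 and p̂₂ = 277/469 = 0.59062.
Pooling: p̂ = 391/598 = 0.65385.
Pooled SE = √[0.2263314·0.00988413] ≈ 0.047298.
z = (p̂₁ − p̂₂)/SE = (0.88372 − 0.59062)/0.047298 = 0.29310/0.047298 = 6.197.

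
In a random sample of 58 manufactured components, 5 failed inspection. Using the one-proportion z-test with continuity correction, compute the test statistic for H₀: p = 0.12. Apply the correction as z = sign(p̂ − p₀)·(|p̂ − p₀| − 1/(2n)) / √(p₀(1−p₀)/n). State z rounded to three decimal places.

Sample proportion p̂ = 5/58 = 0.08621. p̂ − p₀ = -0.033793.
Continuity correction 1/(2n) = 1/116 = 0.008621.
Corrected numerator: |-0.033793| − 0.008621 = 0.025172.
SE₀ = √(0.12·0.88/58) = 0.042670.
z = −0.025172/0.042670 = -0.590.

z = -0.590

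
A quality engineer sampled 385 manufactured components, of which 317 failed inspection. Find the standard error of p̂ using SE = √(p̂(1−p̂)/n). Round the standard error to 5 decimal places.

p̂ = 317/385 = 0.82338.
p̂(1−p̂) = 0.145425.
Dividing by n and taking the root: √0.000377727 = 0.01944.

SE = 0.01944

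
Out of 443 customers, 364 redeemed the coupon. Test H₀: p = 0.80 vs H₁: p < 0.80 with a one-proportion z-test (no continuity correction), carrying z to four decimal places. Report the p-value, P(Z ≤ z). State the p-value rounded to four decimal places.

p-value = 0.8729

Sample proportion p̂ = 364/443 = 0.82167.
Under H₀, SE = √(p₀(1−p₀)/n) = √(0.80·0.20/443) = √0.000361174 = 0.019005.
Test statistic (full precision, shown to 4 dp): z = (364/443 − 0.80)/SE₀ ≈ 1.1403.
p-value = P(Z ≤ z) with z = 1.1403 → 0.8729.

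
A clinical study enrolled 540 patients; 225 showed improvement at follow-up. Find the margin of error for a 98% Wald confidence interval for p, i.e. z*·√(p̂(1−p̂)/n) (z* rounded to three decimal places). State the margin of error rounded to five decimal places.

ME = 0.04935

The sample proportion is 225/540 = 0.41667.
SE = √(p̂(1−p̂)/n) = √(0.243056/540) = 0.021216.
The 98% critical value is z* = 2.326.
So ME = 0.04935.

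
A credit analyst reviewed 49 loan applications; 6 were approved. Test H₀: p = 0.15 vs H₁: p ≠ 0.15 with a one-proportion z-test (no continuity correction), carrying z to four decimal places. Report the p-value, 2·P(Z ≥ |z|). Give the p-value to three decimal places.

p-value = 0.589

The sample proportion is 6/49 = 0.12245.
Null standard error: √(0.15·0.85/49) = √0.002602041 = 0.051010.
Test statistic (full precision, shown to 4 dp): z = (6/49 − 0.15)/SE₀ ≈ -0.5401.
p-value = 2·P(Z ≥ |z|) with z = -0.5401 → 0.589.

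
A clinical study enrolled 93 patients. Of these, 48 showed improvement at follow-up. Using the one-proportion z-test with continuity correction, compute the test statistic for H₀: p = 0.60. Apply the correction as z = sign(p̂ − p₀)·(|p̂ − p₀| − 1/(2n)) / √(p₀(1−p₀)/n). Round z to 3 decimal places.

z = -1.545

Sample proportion p̂ = 48/93 = 0.51613. p̂ − p₀ = -0.083871.
Continuity correction 1/(2n) = 1/186 = 0.005376.
Corrected numerator: |-0.083871| − 0.005376 = 0.078495.
SE₀ = √(0.60·0.40/93) = 0.050800.
z = −0.078495/0.050800 = -1.545.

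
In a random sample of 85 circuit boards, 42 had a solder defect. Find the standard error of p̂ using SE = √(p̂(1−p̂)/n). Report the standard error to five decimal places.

SE = 0.05423

Sample proportion p̂ = 42/85 = 0.49412.
p̂(1−p̂) = 0.249965.
Dividing by n and taking the root: √0.002940765 = 0.05423.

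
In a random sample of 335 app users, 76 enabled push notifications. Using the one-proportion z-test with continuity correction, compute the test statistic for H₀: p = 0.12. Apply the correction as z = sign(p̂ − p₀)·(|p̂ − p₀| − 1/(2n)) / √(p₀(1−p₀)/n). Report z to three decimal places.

z = 5.935

The sample proportion is 76/335 = 0.22687. p̂ − p₀ = 0.106866.
1/(2n) = 0.001493.
Corrected numerator: |0.106866| − 0.001493 = 0.105373.
SE₀ = √(0.12·0.88/335) = 0.017755.
z = (+)0.105373/0.017755 = 5.935.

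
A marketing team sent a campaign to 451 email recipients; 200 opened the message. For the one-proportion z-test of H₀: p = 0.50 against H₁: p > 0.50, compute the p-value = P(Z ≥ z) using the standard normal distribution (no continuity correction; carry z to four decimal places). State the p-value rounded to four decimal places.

p-value = 0.9918

The sample proportion is 200/451 = 0.44346.
SE₀ = √(0.50·0.50/451) = 0.023544.
Test statistic (full precision, shown to 4 dp): z = (200/451 − 0.50)/SE₀ ≈ -2.4015.
From the standard normal, P(Z ≥ z) = 0.9918.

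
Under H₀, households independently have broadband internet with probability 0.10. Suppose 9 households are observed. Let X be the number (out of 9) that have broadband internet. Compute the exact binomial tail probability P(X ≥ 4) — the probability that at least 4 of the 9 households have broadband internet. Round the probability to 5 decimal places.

P = 0.00833

X is binomial with n = 9 and p = 0.10.
P(X ≥ 4) = Σ_{j=4}^{9} C(9,j)·0.10^j·0.90^{9−j}.
= 0.007440 + 0.000827 + 0.000061 + 0.000003 + 0.000000 + 0.000000 = 0.00833.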